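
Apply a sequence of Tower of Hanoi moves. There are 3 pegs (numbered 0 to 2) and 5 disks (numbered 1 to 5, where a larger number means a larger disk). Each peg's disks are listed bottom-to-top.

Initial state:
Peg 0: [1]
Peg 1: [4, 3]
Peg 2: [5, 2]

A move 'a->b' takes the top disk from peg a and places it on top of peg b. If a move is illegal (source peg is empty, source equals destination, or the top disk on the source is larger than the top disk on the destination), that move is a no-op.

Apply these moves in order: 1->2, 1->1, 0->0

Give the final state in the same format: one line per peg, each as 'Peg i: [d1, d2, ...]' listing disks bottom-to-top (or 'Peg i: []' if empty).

Answer: Peg 0: [1]
Peg 1: [4, 3]
Peg 2: [5, 2]

Derivation:
After move 1 (1->2):
Peg 0: [1]
Peg 1: [4, 3]
Peg 2: [5, 2]

After move 2 (1->1):
Peg 0: [1]
Peg 1: [4, 3]
Peg 2: [5, 2]

After move 3 (0->0):
Peg 0: [1]
Peg 1: [4, 3]
Peg 2: [5, 2]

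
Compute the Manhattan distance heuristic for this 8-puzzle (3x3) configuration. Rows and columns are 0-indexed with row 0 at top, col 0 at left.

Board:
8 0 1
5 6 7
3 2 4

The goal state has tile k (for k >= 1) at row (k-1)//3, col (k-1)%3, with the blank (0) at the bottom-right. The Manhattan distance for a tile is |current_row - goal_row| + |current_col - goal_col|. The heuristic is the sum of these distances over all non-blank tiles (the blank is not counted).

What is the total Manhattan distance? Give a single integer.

Tile 8: at (0,0), goal (2,1), distance |0-2|+|0-1| = 3
Tile 1: at (0,2), goal (0,0), distance |0-0|+|2-0| = 2
Tile 5: at (1,0), goal (1,1), distance |1-1|+|0-1| = 1
Tile 6: at (1,1), goal (1,2), distance |1-1|+|1-2| = 1
Tile 7: at (1,2), goal (2,0), distance |1-2|+|2-0| = 3
Tile 3: at (2,0), goal (0,2), distance |2-0|+|0-2| = 4
Tile 2: at (2,1), goal (0,1), distance |2-0|+|1-1| = 2
Tile 4: at (2,2), goal (1,0), distance |2-1|+|2-0| = 3
Sum: 3 + 2 + 1 + 1 + 3 + 4 + 2 + 3 = 19

Answer: 19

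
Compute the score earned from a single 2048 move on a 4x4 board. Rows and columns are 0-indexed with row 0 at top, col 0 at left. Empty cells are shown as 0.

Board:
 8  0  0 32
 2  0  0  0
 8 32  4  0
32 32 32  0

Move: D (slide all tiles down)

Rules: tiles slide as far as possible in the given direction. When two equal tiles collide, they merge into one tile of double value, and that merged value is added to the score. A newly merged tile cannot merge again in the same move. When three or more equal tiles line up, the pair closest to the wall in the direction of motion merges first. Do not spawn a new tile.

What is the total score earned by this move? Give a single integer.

Answer: 64

Derivation:
Slide down:
col 0: [8, 2, 8, 32] -> [8, 2, 8, 32]  score +0 (running 0)
col 1: [0, 0, 32, 32] -> [0, 0, 0, 64]  score +64 (running 64)
col 2: [0, 0, 4, 32] -> [0, 0, 4, 32]  score +0 (running 64)
col 3: [32, 0, 0, 0] -> [0, 0, 0, 32]  score +0 (running 64)
Board after move:
 8  0  0  0
 2  0  0  0
 8  0  4  0
32 64 32 32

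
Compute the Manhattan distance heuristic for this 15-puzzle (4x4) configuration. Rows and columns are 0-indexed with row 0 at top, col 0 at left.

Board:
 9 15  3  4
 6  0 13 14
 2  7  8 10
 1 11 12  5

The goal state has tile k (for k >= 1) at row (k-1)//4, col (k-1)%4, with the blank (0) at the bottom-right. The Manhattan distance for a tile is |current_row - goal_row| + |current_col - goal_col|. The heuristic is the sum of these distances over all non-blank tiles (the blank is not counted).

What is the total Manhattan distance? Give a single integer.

Tile 9: (0,0)->(2,0) = 2
Tile 15: (0,1)->(3,2) = 4
Tile 3: (0,2)->(0,2) = 0
Tile 4: (0,3)->(0,3) = 0
Tile 6: (1,0)->(1,1) = 1
Tile 13: (1,2)->(3,0) = 4
Tile 14: (1,3)->(3,1) = 4
Tile 2: (2,0)->(0,1) = 3
Tile 7: (2,1)->(1,2) = 2
Tile 8: (2,2)->(1,3) = 2
Tile 10: (2,3)->(2,1) = 2
Tile 1: (3,0)->(0,0) = 3
Tile 11: (3,1)->(2,2) = 2
Tile 12: (3,2)->(2,3) = 2
Tile 5: (3,3)->(1,0) = 5
Sum: 2 + 4 + 0 + 0 + 1 + 4 + 4 + 3 + 2 + 2 + 2 + 3 + 2 + 2 + 5 = 36

Answer: 36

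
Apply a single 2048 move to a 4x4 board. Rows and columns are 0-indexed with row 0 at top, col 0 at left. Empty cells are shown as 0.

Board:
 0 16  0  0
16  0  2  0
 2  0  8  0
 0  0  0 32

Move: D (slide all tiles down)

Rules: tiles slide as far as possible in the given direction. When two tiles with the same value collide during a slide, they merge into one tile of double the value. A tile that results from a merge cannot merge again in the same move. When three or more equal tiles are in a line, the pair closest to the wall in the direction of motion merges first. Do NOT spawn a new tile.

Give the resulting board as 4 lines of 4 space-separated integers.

Slide down:
col 0: [0, 16, 2, 0] -> [0, 0, 16, 2]
col 1: [16, 0, 0, 0] -> [0, 0, 0, 16]
col 2: [0, 2, 8, 0] -> [0, 0, 2, 8]
col 3: [0, 0, 0, 32] -> [0, 0, 0, 32]

Answer:  0  0  0  0
 0  0  0  0
16  0  2  0
 2 16  8 32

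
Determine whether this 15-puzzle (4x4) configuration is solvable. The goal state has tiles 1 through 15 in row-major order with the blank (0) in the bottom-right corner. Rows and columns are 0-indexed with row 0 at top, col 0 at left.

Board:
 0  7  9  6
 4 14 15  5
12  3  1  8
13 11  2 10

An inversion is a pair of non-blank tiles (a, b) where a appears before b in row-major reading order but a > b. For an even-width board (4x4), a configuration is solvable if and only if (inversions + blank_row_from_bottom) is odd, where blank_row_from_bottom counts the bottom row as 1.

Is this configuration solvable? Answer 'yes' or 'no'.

Answer: no

Derivation:
Inversions: 56
Blank is in row 0 (0-indexed from top), which is row 4 counting from the bottom (bottom = 1).
56 + 4 = 60, which is even, so the puzzle is not solvable.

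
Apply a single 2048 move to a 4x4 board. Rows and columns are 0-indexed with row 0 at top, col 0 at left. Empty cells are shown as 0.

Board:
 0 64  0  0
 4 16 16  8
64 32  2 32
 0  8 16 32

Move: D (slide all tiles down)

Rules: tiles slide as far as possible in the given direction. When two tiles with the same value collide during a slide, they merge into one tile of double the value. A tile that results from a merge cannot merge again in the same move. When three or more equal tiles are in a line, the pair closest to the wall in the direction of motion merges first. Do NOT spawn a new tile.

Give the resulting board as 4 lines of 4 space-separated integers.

Answer:  0 64  0  0
 0 16 16  0
 4 32  2  8
64  8 16 64

Derivation:
Slide down:
col 0: [0, 4, 64, 0] -> [0, 0, 4, 64]
col 1: [64, 16, 32, 8] -> [64, 16, 32, 8]
col 2: [0, 16, 2, 16] -> [0, 16, 2, 16]
col 3: [0, 8, 32, 32] -> [0, 0, 8, 64]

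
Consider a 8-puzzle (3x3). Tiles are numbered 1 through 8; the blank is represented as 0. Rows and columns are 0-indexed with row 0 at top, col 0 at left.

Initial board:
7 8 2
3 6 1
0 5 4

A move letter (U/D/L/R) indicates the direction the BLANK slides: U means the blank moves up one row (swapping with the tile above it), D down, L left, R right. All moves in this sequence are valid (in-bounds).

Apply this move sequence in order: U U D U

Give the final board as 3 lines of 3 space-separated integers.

Answer: 0 8 2
7 6 1
3 5 4

Derivation:
After move 1 (U):
7 8 2
0 6 1
3 5 4

After move 2 (U):
0 8 2
7 6 1
3 5 4

After move 3 (D):
7 8 2
0 6 1
3 5 4

After move 4 (U):
0 8 2
7 6 1
3 5 4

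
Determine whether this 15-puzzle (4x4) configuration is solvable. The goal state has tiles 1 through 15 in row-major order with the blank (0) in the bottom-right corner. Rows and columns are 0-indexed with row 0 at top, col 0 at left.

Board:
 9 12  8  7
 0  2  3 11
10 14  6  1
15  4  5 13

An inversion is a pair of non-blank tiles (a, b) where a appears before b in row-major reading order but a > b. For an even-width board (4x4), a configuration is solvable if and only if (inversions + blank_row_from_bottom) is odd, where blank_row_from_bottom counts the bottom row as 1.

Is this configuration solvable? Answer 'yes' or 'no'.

Answer: no

Derivation:
Inversions: 53
Blank is in row 1 (0-indexed from top), which is row 3 counting from the bottom (bottom = 1).
53 + 3 = 56, which is even, so the puzzle is not solvable.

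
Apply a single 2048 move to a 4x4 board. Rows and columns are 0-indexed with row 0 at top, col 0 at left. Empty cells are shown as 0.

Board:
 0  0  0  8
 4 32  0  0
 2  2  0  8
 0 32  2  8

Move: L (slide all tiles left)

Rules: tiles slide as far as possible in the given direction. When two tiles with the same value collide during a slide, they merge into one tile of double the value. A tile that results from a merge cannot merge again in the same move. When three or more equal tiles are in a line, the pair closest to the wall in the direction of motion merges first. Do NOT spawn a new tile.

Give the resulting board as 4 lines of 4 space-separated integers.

Slide left:
row 0: [0, 0, 0, 8] -> [8, 0, 0, 0]
row 1: [4, 32, 0, 0] -> [4, 32, 0, 0]
row 2: [2, 2, 0, 8] -> [4, 8, 0, 0]
row 3: [0, 32, 2, 8] -> [32, 2, 8, 0]

Answer:  8  0  0  0
 4 32  0  0
 4  8  0  0
32  2  8  0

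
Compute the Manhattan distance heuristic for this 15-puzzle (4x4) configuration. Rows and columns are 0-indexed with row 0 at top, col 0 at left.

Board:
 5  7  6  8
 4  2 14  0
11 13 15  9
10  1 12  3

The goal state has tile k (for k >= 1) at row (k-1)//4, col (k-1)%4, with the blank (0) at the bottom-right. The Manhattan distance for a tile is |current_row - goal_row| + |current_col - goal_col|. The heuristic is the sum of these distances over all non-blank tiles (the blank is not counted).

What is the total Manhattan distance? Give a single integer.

Answer: 34

Derivation:
Tile 5: (0,0)->(1,0) = 1
Tile 7: (0,1)->(1,2) = 2
Tile 6: (0,2)->(1,1) = 2
Tile 8: (0,3)->(1,3) = 1
Tile 4: (1,0)->(0,3) = 4
Tile 2: (1,1)->(0,1) = 1
Tile 14: (1,2)->(3,1) = 3
Tile 11: (2,0)->(2,2) = 2
Tile 13: (2,1)->(3,0) = 2
Tile 15: (2,2)->(3,2) = 1
Tile 9: (2,3)->(2,0) = 3
Tile 10: (3,0)->(2,1) = 2
Tile 1: (3,1)->(0,0) = 4
Tile 12: (3,2)->(2,3) = 2
Tile 3: (3,3)->(0,2) = 4
Sum: 1 + 2 + 2 + 1 + 4 + 1 + 3 + 2 + 2 + 1 + 3 + 2 + 4 + 2 + 4 = 34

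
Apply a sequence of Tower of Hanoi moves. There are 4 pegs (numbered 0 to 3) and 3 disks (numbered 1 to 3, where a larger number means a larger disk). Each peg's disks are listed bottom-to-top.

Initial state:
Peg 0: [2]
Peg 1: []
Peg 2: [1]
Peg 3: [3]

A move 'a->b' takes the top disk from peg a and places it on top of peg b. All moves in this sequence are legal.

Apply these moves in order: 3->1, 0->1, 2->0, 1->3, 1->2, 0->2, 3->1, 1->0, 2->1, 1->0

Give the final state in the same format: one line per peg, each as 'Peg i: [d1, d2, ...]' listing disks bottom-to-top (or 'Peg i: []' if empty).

After move 1 (3->1):
Peg 0: [2]
Peg 1: [3]
Peg 2: [1]
Peg 3: []

After move 2 (0->1):
Peg 0: []
Peg 1: [3, 2]
Peg 2: [1]
Peg 3: []

After move 3 (2->0):
Peg 0: [1]
Peg 1: [3, 2]
Peg 2: []
Peg 3: []

After move 4 (1->3):
Peg 0: [1]
Peg 1: [3]
Peg 2: []
Peg 3: [2]

After move 5 (1->2):
Peg 0: [1]
Peg 1: []
Peg 2: [3]
Peg 3: [2]

After move 6 (0->2):
Peg 0: []
Peg 1: []
Peg 2: [3, 1]
Peg 3: [2]

After move 7 (3->1):
Peg 0: []
Peg 1: [2]
Peg 2: [3, 1]
Peg 3: []

After move 8 (1->0):
Peg 0: [2]
Peg 1: []
Peg 2: [3, 1]
Peg 3: []

After move 9 (2->1):
Peg 0: [2]
Peg 1: [1]
Peg 2: [3]
Peg 3: []

After move 10 (1->0):
Peg 0: [2, 1]
Peg 1: []
Peg 2: [3]
Peg 3: []

Answer: Peg 0: [2, 1]
Peg 1: []
Peg 2: [3]
Peg 3: []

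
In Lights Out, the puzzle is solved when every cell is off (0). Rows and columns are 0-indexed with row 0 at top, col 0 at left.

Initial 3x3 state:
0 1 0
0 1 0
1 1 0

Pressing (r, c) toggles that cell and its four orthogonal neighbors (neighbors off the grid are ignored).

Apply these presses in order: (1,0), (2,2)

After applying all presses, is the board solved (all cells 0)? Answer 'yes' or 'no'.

Answer: no

Derivation:
After press 1 at (1,0):
1 1 0
1 0 0
0 1 0

After press 2 at (2,2):
1 1 0
1 0 1
0 0 1

Lights still on: 5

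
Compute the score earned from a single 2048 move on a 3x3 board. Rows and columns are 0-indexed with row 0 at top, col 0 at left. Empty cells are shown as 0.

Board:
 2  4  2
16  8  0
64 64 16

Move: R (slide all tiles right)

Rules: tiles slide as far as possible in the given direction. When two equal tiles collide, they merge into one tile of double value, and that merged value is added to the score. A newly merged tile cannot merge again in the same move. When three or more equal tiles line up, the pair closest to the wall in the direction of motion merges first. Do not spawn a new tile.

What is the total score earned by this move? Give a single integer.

Slide right:
row 0: [2, 4, 2] -> [2, 4, 2]  score +0 (running 0)
row 1: [16, 8, 0] -> [0, 16, 8]  score +0 (running 0)
row 2: [64, 64, 16] -> [0, 128, 16]  score +128 (running 128)
Board after move:
  2   4   2
  0  16   8
  0 128  16

Answer: 128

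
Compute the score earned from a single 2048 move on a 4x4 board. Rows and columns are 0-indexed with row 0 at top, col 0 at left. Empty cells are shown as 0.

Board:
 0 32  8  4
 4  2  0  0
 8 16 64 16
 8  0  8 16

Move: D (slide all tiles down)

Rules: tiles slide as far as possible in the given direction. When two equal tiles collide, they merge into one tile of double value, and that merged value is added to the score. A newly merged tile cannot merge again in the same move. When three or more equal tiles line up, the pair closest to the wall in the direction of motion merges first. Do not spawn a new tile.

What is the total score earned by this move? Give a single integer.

Slide down:
col 0: [0, 4, 8, 8] -> [0, 0, 4, 16]  score +16 (running 16)
col 1: [32, 2, 16, 0] -> [0, 32, 2, 16]  score +0 (running 16)
col 2: [8, 0, 64, 8] -> [0, 8, 64, 8]  score +0 (running 16)
col 3: [4, 0, 16, 16] -> [0, 0, 4, 32]  score +32 (running 48)
Board after move:
 0  0  0  0
 0 32  8  0
 4  2 64  4
16 16  8 32

Answer: 48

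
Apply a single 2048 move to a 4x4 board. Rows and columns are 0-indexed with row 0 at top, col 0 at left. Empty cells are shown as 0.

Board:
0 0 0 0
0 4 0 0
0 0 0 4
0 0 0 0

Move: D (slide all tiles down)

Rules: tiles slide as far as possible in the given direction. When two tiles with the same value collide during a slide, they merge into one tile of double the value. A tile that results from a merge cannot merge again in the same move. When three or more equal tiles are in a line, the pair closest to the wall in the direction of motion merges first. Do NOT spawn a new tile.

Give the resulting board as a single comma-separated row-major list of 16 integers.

Slide down:
col 0: [0, 0, 0, 0] -> [0, 0, 0, 0]
col 1: [0, 4, 0, 0] -> [0, 0, 0, 4]
col 2: [0, 0, 0, 0] -> [0, 0, 0, 0]
col 3: [0, 0, 4, 0] -> [0, 0, 0, 4]

Answer: 0, 0, 0, 0, 0, 0, 0, 0, 0, 0, 0, 0, 0, 4, 0, 4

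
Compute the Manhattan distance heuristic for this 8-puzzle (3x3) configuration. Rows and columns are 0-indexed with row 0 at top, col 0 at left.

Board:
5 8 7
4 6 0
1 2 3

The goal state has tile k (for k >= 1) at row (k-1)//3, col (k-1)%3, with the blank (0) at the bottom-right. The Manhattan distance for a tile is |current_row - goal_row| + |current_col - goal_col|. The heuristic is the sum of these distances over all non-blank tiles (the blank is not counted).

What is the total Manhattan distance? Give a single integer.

Tile 5: (0,0)->(1,1) = 2
Tile 8: (0,1)->(2,1) = 2
Tile 7: (0,2)->(2,0) = 4
Tile 4: (1,0)->(1,0) = 0
Tile 6: (1,1)->(1,2) = 1
Tile 1: (2,0)->(0,0) = 2
Tile 2: (2,1)->(0,1) = 2
Tile 3: (2,2)->(0,2) = 2
Sum: 2 + 2 + 4 + 0 + 1 + 2 + 2 + 2 = 15

Answer: 15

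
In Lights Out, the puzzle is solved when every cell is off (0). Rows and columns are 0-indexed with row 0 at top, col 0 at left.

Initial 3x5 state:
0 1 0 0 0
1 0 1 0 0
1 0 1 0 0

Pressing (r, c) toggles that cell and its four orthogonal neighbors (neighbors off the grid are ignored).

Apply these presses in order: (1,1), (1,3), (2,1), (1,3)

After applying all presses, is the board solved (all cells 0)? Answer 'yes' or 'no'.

After press 1 at (1,1):
0 0 0 0 0
0 1 0 0 0
1 1 1 0 0

After press 2 at (1,3):
0 0 0 1 0
0 1 1 1 1
1 1 1 1 0

After press 3 at (2,1):
0 0 0 1 0
0 0 1 1 1
0 0 0 1 0

After press 4 at (1,3):
0 0 0 0 0
0 0 0 0 0
0 0 0 0 0

Lights still on: 0

Answer: yes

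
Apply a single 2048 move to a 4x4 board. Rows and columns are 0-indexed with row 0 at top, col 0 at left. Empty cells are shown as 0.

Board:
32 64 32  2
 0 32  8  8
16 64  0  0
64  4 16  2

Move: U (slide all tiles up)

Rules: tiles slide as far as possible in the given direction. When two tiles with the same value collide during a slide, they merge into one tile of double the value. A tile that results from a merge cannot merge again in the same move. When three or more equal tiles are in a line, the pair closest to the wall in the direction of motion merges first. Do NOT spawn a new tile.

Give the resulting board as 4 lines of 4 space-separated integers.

Answer: 32 64 32  2
16 32  8  8
64 64 16  2
 0  4  0  0

Derivation:
Slide up:
col 0: [32, 0, 16, 64] -> [32, 16, 64, 0]
col 1: [64, 32, 64, 4] -> [64, 32, 64, 4]
col 2: [32, 8, 0, 16] -> [32, 8, 16, 0]
col 3: [2, 8, 0, 2] -> [2, 8, 2, 0]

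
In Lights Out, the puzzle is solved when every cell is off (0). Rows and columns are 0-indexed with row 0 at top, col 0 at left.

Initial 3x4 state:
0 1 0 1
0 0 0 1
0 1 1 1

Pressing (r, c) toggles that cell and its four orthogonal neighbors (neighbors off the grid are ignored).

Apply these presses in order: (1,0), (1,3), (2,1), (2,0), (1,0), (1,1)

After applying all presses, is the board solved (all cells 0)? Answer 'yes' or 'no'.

Answer: yes

Derivation:
After press 1 at (1,0):
1 1 0 1
1 1 0 1
1 1 1 1

After press 2 at (1,3):
1 1 0 0
1 1 1 0
1 1 1 0

After press 3 at (2,1):
1 1 0 0
1 0 1 0
0 0 0 0

After press 4 at (2,0):
1 1 0 0
0 0 1 0
1 1 0 0

After press 5 at (1,0):
0 1 0 0
1 1 1 0
0 1 0 0

After press 6 at (1,1):
0 0 0 0
0 0 0 0
0 0 0 0

Lights still on: 0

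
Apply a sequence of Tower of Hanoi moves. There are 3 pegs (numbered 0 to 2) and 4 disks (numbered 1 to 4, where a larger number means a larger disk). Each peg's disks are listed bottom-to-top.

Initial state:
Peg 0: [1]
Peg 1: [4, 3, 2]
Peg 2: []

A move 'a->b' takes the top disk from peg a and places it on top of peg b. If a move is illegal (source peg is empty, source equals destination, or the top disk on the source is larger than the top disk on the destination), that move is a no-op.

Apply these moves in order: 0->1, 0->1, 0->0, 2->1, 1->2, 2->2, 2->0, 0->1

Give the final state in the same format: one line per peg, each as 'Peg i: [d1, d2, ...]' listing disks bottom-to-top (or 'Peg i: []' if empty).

After move 1 (0->1):
Peg 0: []
Peg 1: [4, 3, 2, 1]
Peg 2: []

After move 2 (0->1):
Peg 0: []
Peg 1: [4, 3, 2, 1]
Peg 2: []

After move 3 (0->0):
Peg 0: []
Peg 1: [4, 3, 2, 1]
Peg 2: []

After move 4 (2->1):
Peg 0: []
Peg 1: [4, 3, 2, 1]
Peg 2: []

After move 5 (1->2):
Peg 0: []
Peg 1: [4, 3, 2]
Peg 2: [1]

After move 6 (2->2):
Peg 0: []
Peg 1: [4, 3, 2]
Peg 2: [1]

After move 7 (2->0):
Peg 0: [1]
Peg 1: [4, 3, 2]
Peg 2: []

After move 8 (0->1):
Peg 0: []
Peg 1: [4, 3, 2, 1]
Peg 2: []

Answer: Peg 0: []
Peg 1: [4, 3, 2, 1]
Peg 2: []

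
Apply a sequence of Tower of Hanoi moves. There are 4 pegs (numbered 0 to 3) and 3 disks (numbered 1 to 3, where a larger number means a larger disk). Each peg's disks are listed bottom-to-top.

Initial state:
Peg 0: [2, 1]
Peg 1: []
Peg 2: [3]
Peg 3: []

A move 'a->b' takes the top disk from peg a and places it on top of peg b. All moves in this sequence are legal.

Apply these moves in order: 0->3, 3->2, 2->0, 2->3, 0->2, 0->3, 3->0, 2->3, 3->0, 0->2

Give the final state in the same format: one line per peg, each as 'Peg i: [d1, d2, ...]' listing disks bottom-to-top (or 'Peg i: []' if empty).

After move 1 (0->3):
Peg 0: [2]
Peg 1: []
Peg 2: [3]
Peg 3: [1]

After move 2 (3->2):
Peg 0: [2]
Peg 1: []
Peg 2: [3, 1]
Peg 3: []

After move 3 (2->0):
Peg 0: [2, 1]
Peg 1: []
Peg 2: [3]
Peg 3: []

After move 4 (2->3):
Peg 0: [2, 1]
Peg 1: []
Peg 2: []
Peg 3: [3]

After move 5 (0->2):
Peg 0: [2]
Peg 1: []
Peg 2: [1]
Peg 3: [3]

After move 6 (0->3):
Peg 0: []
Peg 1: []
Peg 2: [1]
Peg 3: [3, 2]

After move 7 (3->0):
Peg 0: [2]
Peg 1: []
Peg 2: [1]
Peg 3: [3]

After move 8 (2->3):
Peg 0: [2]
Peg 1: []
Peg 2: []
Peg 3: [3, 1]

After move 9 (3->0):
Peg 0: [2, 1]
Peg 1: []
Peg 2: []
Peg 3: [3]

After move 10 (0->2):
Peg 0: [2]
Peg 1: []
Peg 2: [1]
Peg 3: [3]

Answer: Peg 0: [2]
Peg 1: []
Peg 2: [1]
Peg 3: [3]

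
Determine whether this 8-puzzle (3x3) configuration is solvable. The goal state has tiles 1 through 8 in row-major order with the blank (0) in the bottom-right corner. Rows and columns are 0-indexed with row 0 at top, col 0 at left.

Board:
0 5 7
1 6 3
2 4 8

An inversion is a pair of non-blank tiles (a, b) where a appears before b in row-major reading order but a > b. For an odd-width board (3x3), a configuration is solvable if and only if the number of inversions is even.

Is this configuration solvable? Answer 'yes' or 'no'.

Inversions (pairs i<j in row-major order where tile[i] > tile[j] > 0): 13
13 is odd, so the puzzle is not solvable.

Answer: no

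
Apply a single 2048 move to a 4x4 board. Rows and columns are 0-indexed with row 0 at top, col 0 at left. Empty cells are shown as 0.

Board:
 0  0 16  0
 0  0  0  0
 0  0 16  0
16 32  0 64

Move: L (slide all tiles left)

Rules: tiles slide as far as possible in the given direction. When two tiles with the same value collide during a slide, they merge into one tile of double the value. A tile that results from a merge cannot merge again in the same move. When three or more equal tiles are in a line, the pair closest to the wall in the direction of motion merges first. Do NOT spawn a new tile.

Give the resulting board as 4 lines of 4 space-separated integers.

Slide left:
row 0: [0, 0, 16, 0] -> [16, 0, 0, 0]
row 1: [0, 0, 0, 0] -> [0, 0, 0, 0]
row 2: [0, 0, 16, 0] -> [16, 0, 0, 0]
row 3: [16, 32, 0, 64] -> [16, 32, 64, 0]

Answer: 16  0  0  0
 0  0  0  0
16  0  0  0
16 32 64  0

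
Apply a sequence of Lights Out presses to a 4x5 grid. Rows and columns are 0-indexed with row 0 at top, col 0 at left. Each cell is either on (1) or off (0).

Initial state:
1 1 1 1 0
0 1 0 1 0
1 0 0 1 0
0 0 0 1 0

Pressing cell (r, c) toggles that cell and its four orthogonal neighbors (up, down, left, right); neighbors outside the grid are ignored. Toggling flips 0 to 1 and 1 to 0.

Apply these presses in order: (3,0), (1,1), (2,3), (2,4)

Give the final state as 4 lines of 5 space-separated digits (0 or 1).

Answer: 1 0 1 1 0
1 0 1 0 1
0 1 1 1 0
1 1 0 0 1

Derivation:
After press 1 at (3,0):
1 1 1 1 0
0 1 0 1 0
0 0 0 1 0
1 1 0 1 0

After press 2 at (1,1):
1 0 1 1 0
1 0 1 1 0
0 1 0 1 0
1 1 0 1 0

After press 3 at (2,3):
1 0 1 1 0
1 0 1 0 0
0 1 1 0 1
1 1 0 0 0

After press 4 at (2,4):
1 0 1 1 0
1 0 1 0 1
0 1 1 1 0
1 1 0 0 1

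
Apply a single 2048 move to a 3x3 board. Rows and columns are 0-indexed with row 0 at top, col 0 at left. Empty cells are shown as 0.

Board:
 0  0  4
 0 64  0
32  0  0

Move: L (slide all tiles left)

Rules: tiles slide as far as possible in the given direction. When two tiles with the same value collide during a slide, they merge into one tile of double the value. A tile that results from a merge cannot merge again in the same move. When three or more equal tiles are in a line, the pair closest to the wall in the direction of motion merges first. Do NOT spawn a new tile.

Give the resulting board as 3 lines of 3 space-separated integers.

Answer:  4  0  0
64  0  0
32  0  0

Derivation:
Slide left:
row 0: [0, 0, 4] -> [4, 0, 0]
row 1: [0, 64, 0] -> [64, 0, 0]
row 2: [32, 0, 0] -> [32, 0, 0]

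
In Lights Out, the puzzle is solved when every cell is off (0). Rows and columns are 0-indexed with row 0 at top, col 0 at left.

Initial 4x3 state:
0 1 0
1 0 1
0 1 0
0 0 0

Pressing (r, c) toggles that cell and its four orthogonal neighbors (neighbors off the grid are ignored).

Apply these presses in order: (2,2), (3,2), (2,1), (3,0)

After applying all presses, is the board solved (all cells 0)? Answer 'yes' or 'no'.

Answer: no

Derivation:
After press 1 at (2,2):
0 1 0
1 0 0
0 0 1
0 0 1

After press 2 at (3,2):
0 1 0
1 0 0
0 0 0
0 1 0

After press 3 at (2,1):
0 1 0
1 1 0
1 1 1
0 0 0

After press 4 at (3,0):
0 1 0
1 1 0
0 1 1
1 1 0

Lights still on: 7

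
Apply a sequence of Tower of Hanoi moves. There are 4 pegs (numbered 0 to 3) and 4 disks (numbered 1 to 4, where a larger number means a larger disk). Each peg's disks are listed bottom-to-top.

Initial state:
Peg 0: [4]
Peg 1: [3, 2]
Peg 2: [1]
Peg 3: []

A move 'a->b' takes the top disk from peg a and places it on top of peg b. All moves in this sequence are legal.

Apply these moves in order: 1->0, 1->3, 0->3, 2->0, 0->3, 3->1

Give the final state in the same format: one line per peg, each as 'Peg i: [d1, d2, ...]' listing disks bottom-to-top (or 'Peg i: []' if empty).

After move 1 (1->0):
Peg 0: [4, 2]
Peg 1: [3]
Peg 2: [1]
Peg 3: []

After move 2 (1->3):
Peg 0: [4, 2]
Peg 1: []
Peg 2: [1]
Peg 3: [3]

After move 3 (0->3):
Peg 0: [4]
Peg 1: []
Peg 2: [1]
Peg 3: [3, 2]

After move 4 (2->0):
Peg 0: [4, 1]
Peg 1: []
Peg 2: []
Peg 3: [3, 2]

After move 5 (0->3):
Peg 0: [4]
Peg 1: []
Peg 2: []
Peg 3: [3, 2, 1]

After move 6 (3->1):
Peg 0: [4]
Peg 1: [1]
Peg 2: []
Peg 3: [3, 2]

Answer: Peg 0: [4]
Peg 1: [1]
Peg 2: []
Peg 3: [3, 2]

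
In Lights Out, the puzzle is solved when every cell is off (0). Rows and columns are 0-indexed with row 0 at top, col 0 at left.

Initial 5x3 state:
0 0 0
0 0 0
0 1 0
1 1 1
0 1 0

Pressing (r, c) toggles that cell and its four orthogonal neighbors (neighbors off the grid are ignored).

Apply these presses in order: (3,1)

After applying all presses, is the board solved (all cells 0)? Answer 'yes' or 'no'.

Answer: yes

Derivation:
After press 1 at (3,1):
0 0 0
0 0 0
0 0 0
0 0 0
0 0 0

Lights still on: 0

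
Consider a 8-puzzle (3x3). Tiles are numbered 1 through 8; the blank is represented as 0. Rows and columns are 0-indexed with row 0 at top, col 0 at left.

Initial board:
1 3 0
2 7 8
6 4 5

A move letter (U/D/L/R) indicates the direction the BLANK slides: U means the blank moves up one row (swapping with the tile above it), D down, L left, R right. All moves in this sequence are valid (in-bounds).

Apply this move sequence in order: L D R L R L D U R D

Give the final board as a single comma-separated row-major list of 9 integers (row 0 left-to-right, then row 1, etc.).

After move 1 (L):
1 0 3
2 7 8
6 4 5

After move 2 (D):
1 7 3
2 0 8
6 4 5

After move 3 (R):
1 7 3
2 8 0
6 4 5

After move 4 (L):
1 7 3
2 0 8
6 4 5

After move 5 (R):
1 7 3
2 8 0
6 4 5

After move 6 (L):
1 7 3
2 0 8
6 4 5

After move 7 (D):
1 7 3
2 4 8
6 0 5

After move 8 (U):
1 7 3
2 0 8
6 4 5

After move 9 (R):
1 7 3
2 8 0
6 4 5

After move 10 (D):
1 7 3
2 8 5
6 4 0

Answer: 1, 7, 3, 2, 8, 5, 6, 4, 0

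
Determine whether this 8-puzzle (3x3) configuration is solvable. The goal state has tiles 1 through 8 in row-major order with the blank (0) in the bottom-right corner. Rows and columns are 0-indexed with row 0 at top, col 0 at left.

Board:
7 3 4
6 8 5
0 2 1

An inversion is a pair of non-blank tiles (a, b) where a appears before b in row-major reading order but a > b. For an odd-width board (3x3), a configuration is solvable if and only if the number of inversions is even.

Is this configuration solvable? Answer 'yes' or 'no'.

Inversions (pairs i<j in row-major order where tile[i] > tile[j] > 0): 19
19 is odd, so the puzzle is not solvable.

Answer: no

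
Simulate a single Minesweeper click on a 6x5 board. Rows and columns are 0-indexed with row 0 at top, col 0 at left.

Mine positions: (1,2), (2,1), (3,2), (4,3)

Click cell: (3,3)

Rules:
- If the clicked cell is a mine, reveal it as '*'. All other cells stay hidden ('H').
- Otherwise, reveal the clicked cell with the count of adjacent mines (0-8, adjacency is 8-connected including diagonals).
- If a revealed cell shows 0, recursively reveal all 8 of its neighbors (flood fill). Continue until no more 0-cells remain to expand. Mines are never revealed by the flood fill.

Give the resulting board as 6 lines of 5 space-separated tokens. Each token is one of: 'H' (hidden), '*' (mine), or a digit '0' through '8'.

H H H H H
H H H H H
H H H H H
H H H 2 H
H H H H H
H H H H H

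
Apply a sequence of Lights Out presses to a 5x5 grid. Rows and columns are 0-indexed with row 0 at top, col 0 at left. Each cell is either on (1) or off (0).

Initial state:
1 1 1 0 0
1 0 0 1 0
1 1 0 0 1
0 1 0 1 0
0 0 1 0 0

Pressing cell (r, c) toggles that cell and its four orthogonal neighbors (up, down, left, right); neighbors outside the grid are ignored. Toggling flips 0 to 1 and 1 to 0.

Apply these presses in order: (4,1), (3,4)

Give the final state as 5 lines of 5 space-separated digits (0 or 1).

After press 1 at (4,1):
1 1 1 0 0
1 0 0 1 0
1 1 0 0 1
0 0 0 1 0
1 1 0 0 0

After press 2 at (3,4):
1 1 1 0 0
1 0 0 1 0
1 1 0 0 0
0 0 0 0 1
1 1 0 0 1

Answer: 1 1 1 0 0
1 0 0 1 0
1 1 0 0 0
0 0 0 0 1
1 1 0 0 1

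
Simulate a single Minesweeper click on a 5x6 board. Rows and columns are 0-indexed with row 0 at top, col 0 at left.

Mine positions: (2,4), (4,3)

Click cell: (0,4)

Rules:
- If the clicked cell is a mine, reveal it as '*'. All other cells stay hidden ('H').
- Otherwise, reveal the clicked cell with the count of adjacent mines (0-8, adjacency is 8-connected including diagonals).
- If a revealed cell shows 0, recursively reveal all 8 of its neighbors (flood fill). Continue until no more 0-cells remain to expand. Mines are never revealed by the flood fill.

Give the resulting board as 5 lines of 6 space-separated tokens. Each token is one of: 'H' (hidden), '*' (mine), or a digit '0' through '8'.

0 0 0 0 0 0
0 0 0 1 1 1
0 0 0 1 H H
0 0 1 2 H H
0 0 1 H H H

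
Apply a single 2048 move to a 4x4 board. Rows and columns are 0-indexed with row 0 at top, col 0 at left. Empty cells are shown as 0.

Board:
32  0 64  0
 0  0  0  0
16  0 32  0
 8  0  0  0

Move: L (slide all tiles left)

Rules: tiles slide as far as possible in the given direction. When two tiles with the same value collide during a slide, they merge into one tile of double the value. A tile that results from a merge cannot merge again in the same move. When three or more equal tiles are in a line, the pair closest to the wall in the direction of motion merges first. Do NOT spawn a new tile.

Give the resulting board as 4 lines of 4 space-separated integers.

Slide left:
row 0: [32, 0, 64, 0] -> [32, 64, 0, 0]
row 1: [0, 0, 0, 0] -> [0, 0, 0, 0]
row 2: [16, 0, 32, 0] -> [16, 32, 0, 0]
row 3: [8, 0, 0, 0] -> [8, 0, 0, 0]

Answer: 32 64  0  0
 0  0  0  0
16 32  0  0
 8  0  0  0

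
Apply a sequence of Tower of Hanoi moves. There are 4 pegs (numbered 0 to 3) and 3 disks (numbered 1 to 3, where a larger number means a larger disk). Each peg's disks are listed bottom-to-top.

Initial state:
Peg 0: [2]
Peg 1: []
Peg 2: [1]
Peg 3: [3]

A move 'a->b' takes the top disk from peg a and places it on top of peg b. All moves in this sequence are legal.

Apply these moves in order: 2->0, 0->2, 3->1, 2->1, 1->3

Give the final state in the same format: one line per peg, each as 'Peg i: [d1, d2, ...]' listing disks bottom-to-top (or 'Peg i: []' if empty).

Answer: Peg 0: [2]
Peg 1: [3]
Peg 2: []
Peg 3: [1]

Derivation:
After move 1 (2->0):
Peg 0: [2, 1]
Peg 1: []
Peg 2: []
Peg 3: [3]

After move 2 (0->2):
Peg 0: [2]
Peg 1: []
Peg 2: [1]
Peg 3: [3]

After move 3 (3->1):
Peg 0: [2]
Peg 1: [3]
Peg 2: [1]
Peg 3: []

After move 4 (2->1):
Peg 0: [2]
Peg 1: [3, 1]
Peg 2: []
Peg 3: []

After move 5 (1->3):
Peg 0: [2]
Peg 1: [3]
Peg 2: []
Peg 3: [1]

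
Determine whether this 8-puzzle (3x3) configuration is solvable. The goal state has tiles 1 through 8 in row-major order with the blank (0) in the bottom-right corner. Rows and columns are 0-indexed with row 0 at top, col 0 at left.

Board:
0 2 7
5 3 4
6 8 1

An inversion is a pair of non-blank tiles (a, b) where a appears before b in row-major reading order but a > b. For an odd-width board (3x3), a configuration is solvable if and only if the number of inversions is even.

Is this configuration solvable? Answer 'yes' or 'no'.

Answer: no

Derivation:
Inversions (pairs i<j in row-major order where tile[i] > tile[j] > 0): 13
13 is odd, so the puzzle is not solvable.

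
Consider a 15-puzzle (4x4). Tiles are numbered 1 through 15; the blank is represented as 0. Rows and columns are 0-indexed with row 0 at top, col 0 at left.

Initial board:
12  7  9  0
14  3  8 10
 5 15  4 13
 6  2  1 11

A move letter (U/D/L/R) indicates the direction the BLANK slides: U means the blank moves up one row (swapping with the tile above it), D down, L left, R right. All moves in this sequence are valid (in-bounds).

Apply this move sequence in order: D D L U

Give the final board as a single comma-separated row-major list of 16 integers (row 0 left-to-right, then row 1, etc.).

Answer: 12, 7, 9, 10, 14, 3, 0, 13, 5, 15, 8, 4, 6, 2, 1, 11

Derivation:
After move 1 (D):
12  7  9 10
14  3  8  0
 5 15  4 13
 6  2  1 11

After move 2 (D):
12  7  9 10
14  3  8 13
 5 15  4  0
 6  2  1 11

After move 3 (L):
12  7  9 10
14  3  8 13
 5 15  0  4
 6  2  1 11

After move 4 (U):
12  7  9 10
14  3  0 13
 5 15  8  4
 6  2  1 11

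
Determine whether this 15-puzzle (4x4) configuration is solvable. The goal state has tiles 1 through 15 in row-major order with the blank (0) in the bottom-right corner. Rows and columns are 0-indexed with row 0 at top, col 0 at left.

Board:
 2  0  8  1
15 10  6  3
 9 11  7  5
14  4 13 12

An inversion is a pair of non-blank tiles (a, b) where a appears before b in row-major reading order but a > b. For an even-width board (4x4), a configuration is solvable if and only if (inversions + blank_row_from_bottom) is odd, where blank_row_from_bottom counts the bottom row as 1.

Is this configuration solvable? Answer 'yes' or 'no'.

Answer: no

Derivation:
Inversions: 40
Blank is in row 0 (0-indexed from top), which is row 4 counting from the bottom (bottom = 1).
40 + 4 = 44, which is even, so the puzzle is not solvable.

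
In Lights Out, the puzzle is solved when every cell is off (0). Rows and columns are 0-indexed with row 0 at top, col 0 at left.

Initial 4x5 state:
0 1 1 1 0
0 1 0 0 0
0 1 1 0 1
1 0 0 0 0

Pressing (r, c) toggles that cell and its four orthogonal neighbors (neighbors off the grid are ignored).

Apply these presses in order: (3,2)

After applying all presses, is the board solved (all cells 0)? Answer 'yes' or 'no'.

Answer: no

Derivation:
After press 1 at (3,2):
0 1 1 1 0
0 1 0 0 0
0 1 0 0 1
1 1 1 1 0

Lights still on: 10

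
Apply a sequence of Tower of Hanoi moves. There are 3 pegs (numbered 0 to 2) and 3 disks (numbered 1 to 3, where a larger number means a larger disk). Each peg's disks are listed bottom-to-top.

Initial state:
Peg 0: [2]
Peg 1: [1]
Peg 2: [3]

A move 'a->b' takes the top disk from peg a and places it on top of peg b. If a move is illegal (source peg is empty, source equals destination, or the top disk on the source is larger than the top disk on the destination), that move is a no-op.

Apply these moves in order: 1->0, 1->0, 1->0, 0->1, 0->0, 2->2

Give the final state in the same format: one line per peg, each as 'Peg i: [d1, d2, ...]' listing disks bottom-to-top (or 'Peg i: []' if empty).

Answer: Peg 0: [2]
Peg 1: [1]
Peg 2: [3]

Derivation:
After move 1 (1->0):
Peg 0: [2, 1]
Peg 1: []
Peg 2: [3]

After move 2 (1->0):
Peg 0: [2, 1]
Peg 1: []
Peg 2: [3]

After move 3 (1->0):
Peg 0: [2, 1]
Peg 1: []
Peg 2: [3]

After move 4 (0->1):
Peg 0: [2]
Peg 1: [1]
Peg 2: [3]

After move 5 (0->0):
Peg 0: [2]
Peg 1: [1]
Peg 2: [3]

After move 6 (2->2):
Peg 0: [2]
Peg 1: [1]
Peg 2: [3]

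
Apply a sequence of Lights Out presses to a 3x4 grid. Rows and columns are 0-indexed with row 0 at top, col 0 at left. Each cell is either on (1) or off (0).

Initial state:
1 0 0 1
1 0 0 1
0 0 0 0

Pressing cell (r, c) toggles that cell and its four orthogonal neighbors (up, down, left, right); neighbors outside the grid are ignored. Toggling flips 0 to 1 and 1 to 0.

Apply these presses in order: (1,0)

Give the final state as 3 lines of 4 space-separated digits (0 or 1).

Answer: 0 0 0 1
0 1 0 1
1 0 0 0

Derivation:
After press 1 at (1,0):
0 0 0 1
0 1 0 1
1 0 0 0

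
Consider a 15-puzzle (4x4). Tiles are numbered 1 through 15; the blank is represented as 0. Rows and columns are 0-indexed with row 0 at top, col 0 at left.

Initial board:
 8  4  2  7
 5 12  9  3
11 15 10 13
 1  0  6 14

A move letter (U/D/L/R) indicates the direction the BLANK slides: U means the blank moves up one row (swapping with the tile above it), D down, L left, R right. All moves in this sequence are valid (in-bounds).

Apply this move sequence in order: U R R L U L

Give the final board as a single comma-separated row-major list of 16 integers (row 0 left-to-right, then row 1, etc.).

After move 1 (U):
 8  4  2  7
 5 12  9  3
11  0 10 13
 1 15  6 14

After move 2 (R):
 8  4  2  7
 5 12  9  3
11 10  0 13
 1 15  6 14

After move 3 (R):
 8  4  2  7
 5 12  9  3
11 10 13  0
 1 15  6 14

After move 4 (L):
 8  4  2  7
 5 12  9  3
11 10  0 13
 1 15  6 14

After move 5 (U):
 8  4  2  7
 5 12  0  3
11 10  9 13
 1 15  6 14

After move 6 (L):
 8  4  2  7
 5  0 12  3
11 10  9 13
 1 15  6 14

Answer: 8, 4, 2, 7, 5, 0, 12, 3, 11, 10, 9, 13, 1, 15, 6, 14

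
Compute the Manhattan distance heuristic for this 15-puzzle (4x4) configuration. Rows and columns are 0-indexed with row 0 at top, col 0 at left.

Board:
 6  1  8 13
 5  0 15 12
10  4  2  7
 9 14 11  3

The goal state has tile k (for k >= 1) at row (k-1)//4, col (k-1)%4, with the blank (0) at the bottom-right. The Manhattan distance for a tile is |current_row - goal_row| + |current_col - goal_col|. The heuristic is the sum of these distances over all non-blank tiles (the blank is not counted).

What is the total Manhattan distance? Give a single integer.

Answer: 30

Derivation:
Tile 6: at (0,0), goal (1,1), distance |0-1|+|0-1| = 2
Tile 1: at (0,1), goal (0,0), distance |0-0|+|1-0| = 1
Tile 8: at (0,2), goal (1,3), distance |0-1|+|2-3| = 2
Tile 13: at (0,3), goal (3,0), distance |0-3|+|3-0| = 6
Tile 5: at (1,0), goal (1,0), distance |1-1|+|0-0| = 0
Tile 15: at (1,2), goal (3,2), distance |1-3|+|2-2| = 2
Tile 12: at (1,3), goal (2,3), distance |1-2|+|3-3| = 1
Tile 10: at (2,0), goal (2,1), distance |2-2|+|0-1| = 1
Tile 4: at (2,1), goal (0,3), distance |2-0|+|1-3| = 4
Tile 2: at (2,2), goal (0,1), distance |2-0|+|2-1| = 3
Tile 7: at (2,3), goal (1,2), distance |2-1|+|3-2| = 2
Tile 9: at (3,0), goal (2,0), distance |3-2|+|0-0| = 1
Tile 14: at (3,1), goal (3,1), distance |3-3|+|1-1| = 0
Tile 11: at (3,2), goal (2,2), distance |3-2|+|2-2| = 1
Tile 3: at (3,3), goal (0,2), distance |3-0|+|3-2| = 4
Sum: 2 + 1 + 2 + 6 + 0 + 2 + 1 + 1 + 4 + 3 + 2 + 1 + 0 + 1 + 4 = 30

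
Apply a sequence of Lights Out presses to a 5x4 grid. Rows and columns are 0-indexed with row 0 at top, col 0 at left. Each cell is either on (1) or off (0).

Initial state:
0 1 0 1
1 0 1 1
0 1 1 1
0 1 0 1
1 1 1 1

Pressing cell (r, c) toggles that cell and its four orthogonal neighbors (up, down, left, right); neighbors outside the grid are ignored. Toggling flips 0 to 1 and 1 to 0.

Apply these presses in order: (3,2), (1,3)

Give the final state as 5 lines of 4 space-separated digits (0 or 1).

After press 1 at (3,2):
0 1 0 1
1 0 1 1
0 1 0 1
0 0 1 0
1 1 0 1

After press 2 at (1,3):
0 1 0 0
1 0 0 0
0 1 0 0
0 0 1 0
1 1 0 1

Answer: 0 1 0 0
1 0 0 0
0 1 0 0
0 0 1 0
1 1 0 1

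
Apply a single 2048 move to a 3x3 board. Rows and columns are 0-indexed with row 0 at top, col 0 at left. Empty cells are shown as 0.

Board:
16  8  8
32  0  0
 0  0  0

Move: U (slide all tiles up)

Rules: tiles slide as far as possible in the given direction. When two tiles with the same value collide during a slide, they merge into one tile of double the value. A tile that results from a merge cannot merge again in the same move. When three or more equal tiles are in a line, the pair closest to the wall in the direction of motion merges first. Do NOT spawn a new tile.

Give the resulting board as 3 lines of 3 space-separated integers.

Answer: 16  8  8
32  0  0
 0  0  0

Derivation:
Slide up:
col 0: [16, 32, 0] -> [16, 32, 0]
col 1: [8, 0, 0] -> [8, 0, 0]
col 2: [8, 0, 0] -> [8, 0, 0]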